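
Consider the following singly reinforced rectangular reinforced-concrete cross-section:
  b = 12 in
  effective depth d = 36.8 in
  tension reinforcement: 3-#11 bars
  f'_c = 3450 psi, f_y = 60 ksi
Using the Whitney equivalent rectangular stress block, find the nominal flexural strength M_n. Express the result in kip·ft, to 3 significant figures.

M_n ≈ 768 kip·ft

A_s = 3 × 1.56 = 4.68 in².
T = A_s f_y = 4.68 × 60 = 280.8 kips.
a = T/(0.85 f'_c b) = 280.8/(0.85 × 3.45 × 12) = 7.980 in.
M_n = T(d − a/2) = 280.8 × (36.8 − 3.99) = 9213.0 kip·in = 9213.0/12 = 767.75 kip·ft.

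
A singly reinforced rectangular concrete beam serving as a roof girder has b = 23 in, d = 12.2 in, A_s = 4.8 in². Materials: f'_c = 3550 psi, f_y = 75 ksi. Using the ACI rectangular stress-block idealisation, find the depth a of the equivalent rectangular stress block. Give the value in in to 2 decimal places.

a ≈ 5.19 in

T = A_s f_y = 4.8 × 75 = 360 kips.
a = T/(0.85 f'_c b) = 360/(0.85 × 3.55 × 23) = 5.19 in.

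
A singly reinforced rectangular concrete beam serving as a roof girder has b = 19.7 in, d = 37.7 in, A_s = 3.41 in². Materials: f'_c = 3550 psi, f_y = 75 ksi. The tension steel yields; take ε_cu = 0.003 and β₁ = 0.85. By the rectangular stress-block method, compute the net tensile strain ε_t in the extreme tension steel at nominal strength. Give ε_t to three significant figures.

ε_t ≈ 0.0193

a = A_s f_y/(0.85 f'_c b) = 4.302 in.
β₁ = 0.85, so c = a/β₁ = 4.302/0.85 = 5.061 in.
From the linear strain diagram with ε_cu = 0.003: ε_t = 0.003 (d − c)/c = 0.003 × (37.7 − 5.061)/5.061 = 0.0193.
Since ε_t ≥ 0.005, the section is tension-controlled.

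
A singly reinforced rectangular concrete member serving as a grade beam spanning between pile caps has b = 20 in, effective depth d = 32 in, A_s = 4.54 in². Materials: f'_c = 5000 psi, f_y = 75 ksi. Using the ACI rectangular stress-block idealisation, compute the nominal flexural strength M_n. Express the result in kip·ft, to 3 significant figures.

M_n ≈ 851 kip·ft

T = A_s f_y = 4.54 × 75 = 340.5 kips.
a = T/(0.85 f'_c b) = 340.5/(0.85 × 5 × 20) = 4.006 in.
M_n = T(d − a/2) = 340.5 × (32 − 2.003) = 10214.0 kip·in = 10214.0/12 = 851.17 kip·ft.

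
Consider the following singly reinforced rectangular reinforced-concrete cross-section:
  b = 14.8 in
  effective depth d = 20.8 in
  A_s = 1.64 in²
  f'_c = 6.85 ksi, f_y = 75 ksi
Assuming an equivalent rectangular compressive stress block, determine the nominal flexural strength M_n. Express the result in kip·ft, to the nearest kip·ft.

M_n ≈ 206 kip·ft

T = A_s f_y = 1.64 × 75 = 123 kips.
a = T/(0.85 f'_c b) = 123/(0.85 × 6.85 × 14.8) = 1.427 in.
M_n = T(d − a/2) = 123 × (20.8 − 0.7135) = 2470.6 kip·in = 2470.6/12 = 205.88 kip·ft.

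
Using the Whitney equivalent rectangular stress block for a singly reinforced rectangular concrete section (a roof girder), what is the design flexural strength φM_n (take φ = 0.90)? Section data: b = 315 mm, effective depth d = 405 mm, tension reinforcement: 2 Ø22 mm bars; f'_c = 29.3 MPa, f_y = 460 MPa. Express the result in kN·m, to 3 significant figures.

A_s = 2 × 380 = 760 mm².
T = A_s f_y = 760 × 460 = 349600 N = 349.6 kN.
From C = T: a = T/(0.85 f'_c b) = 349600/(0.85 × 29.3 × 315) = 44.56 mm.
M_n = T(d − a/2) = 349.6 kN × (405 − 22.28) mm = 133.80 kN·m.
φM_n = 0.90 × 133.80 = 120.42 kN·m.

φM_n ≈ 120 kN·m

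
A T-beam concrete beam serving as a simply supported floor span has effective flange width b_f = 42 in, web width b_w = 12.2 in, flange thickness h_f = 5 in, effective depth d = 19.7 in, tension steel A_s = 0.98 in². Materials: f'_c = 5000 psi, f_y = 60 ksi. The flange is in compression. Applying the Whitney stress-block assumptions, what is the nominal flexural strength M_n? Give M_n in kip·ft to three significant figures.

Tension: T = A_s f_y = 0.98 × 60 = 58.8 kips.
Try a within the flange: a = T/(0.85 f'_c b_f) = 58.8/(0.85 × 5 × 42) = 0.329 in.
Since a = 0.329 ≤ h_f = 5 in, the stress block lies entirely in the flange; analyse as a rectangular beam of width b_f.
M_n = T(d − a/2) = 58.8 × (19.7 − 0.1645) = 1148.7 kip·in.
M_n = 1148.7/12 = 95.73 kip·ft.

M_n ≈ 95.7 kip·ft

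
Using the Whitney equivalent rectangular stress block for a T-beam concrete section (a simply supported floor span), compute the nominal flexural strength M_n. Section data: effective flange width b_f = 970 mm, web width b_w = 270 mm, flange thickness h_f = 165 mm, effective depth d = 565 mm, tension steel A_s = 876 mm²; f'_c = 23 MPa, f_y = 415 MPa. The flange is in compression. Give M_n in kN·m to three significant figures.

Tension: T = A_s f_y = 876 × 415 = 363540 N.
Try a within the flange: a = T/(0.85 f'_c b_f) = 363540/(0.85 × 23 × 970) = 19.17 mm.
Since a = 19.17 ≤ h_f = 165 mm, the stress block lies entirely in the flange; analyse as a rectangular beam of width b_f.
M_n = T(d − a/2) = 363540 × (565 − 9.585) = 201.92 × 10⁶ N·mm.
M_n = 201.92 kN·m.

M_n ≈ 202 kN·m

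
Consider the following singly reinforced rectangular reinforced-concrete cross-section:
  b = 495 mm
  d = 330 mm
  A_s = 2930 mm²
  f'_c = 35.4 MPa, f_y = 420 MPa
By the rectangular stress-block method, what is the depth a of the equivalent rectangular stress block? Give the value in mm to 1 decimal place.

a ≈ 82.6 mm

T = A_s f_y = 2930 × 420 = 1230600 N = 1230.6 kN.
Setting C = 0.85 f'_c a b equal to T: a = 1230600/(0.85 × 35.4 × 495) = 82.6 mm.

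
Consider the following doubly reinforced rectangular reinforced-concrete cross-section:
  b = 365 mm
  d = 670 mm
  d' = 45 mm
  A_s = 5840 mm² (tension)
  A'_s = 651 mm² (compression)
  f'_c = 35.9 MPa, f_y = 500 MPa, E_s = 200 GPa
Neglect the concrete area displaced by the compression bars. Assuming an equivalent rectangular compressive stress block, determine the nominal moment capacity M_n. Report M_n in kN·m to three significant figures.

M_n ≈ 1640 kN·m

Assume both tension and compression steel yield.
Net tension couple steel: A_s − A'_s = 5189 mm².
a = (A_s − A'_s) f_y / (0.85 f'_c b) = 2594500/(0.85 × 35.9 × 365) = 232.94 mm.
c = a/β₁ = 232.94/0.794 = 293.38 mm; ε'_s = 0.003(c − d')/c = 0.0025 ≥ f_y/E_s = 0.0025, so compression steel does yield.
M_n = (A_s − A'_s) f_y (d − a/2) + A'_s f_y (d − d') = [2594500 × (670 − 116.47) + 325500 × (670 − 45)] × 10⁻⁶ = 1436.13 + 203.44 = 1639.57 kN·m.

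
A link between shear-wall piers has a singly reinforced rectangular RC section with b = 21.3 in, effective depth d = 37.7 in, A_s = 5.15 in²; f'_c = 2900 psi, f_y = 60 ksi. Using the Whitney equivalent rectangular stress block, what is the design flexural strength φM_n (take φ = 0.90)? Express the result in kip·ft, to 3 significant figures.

T = A_s f_y = 5.15 × 60 = 309 kips.
a = T/(0.85 f'_c b) = 309/(0.85 × 2.9 × 21.3) = 5.885 in.
M_n = T(d − a/2) = 309 × (37.7 − 2.9425) = 10740.1 kip·in = 10740.1/12 = 895.01 kip·ft.
φM_n = 0.90 × 895.01 = 805.51 kip·ft.

φM_n ≈ 806 kip·ft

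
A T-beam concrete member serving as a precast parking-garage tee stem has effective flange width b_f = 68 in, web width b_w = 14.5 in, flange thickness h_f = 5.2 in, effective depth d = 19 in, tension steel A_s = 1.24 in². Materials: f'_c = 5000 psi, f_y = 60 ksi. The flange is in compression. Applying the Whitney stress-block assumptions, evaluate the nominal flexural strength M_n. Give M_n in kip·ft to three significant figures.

Tension: T = A_s f_y = 1.24 × 60 = 74.4 kips.
Try a within the flange: a = T/(0.85 f'_c b_f) = 74.4/(0.85 × 5 × 68) = 0.257 in.
Since a = 0.257 ≤ h_f = 5.2 in, the stress block lies entirely in the flange; analyse as a rectangular beam of width b_f.
M_n = T(d − a/2) = 74.4 × (19 − 0.1285) = 1404.0 kip·in.
M_n = 1404.0/12 = 117.00 kip·ft.

M_n ≈ 117 kip·ft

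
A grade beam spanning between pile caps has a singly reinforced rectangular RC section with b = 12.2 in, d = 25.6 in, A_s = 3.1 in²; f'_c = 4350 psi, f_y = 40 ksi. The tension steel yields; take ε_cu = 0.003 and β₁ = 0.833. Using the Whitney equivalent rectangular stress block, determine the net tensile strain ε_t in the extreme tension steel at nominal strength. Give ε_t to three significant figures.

a = A_s f_y/(0.85 f'_c b) = 2.749 in.
β₁ = 0.833, so c = a/β₁ = 2.749/0.833 = 3.300 in.
From the linear strain diagram with ε_cu = 0.003: ε_t = 0.003 (d − c)/c = 0.003 × (25.6 − 3.300)/3.300 = 0.0203.
Since ε_t ≥ 0.005, the section is tension-controlled.

ε_t ≈ 0.0203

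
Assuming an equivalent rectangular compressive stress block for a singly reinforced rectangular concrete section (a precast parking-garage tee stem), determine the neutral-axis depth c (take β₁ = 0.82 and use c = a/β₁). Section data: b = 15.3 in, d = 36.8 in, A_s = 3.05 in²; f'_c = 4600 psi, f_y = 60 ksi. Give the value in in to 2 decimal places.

c ≈ 3.73 in

T = A_s f_y = 3.05 × 60 = 183 kips.
a = T/(0.85 f'_c b) = 183/(0.85 × 4.6 × 15.3) = 3.0590 in.
With β₁ = 0.82, c = a/β₁ = 3.0590/0.82 = 3.73 in.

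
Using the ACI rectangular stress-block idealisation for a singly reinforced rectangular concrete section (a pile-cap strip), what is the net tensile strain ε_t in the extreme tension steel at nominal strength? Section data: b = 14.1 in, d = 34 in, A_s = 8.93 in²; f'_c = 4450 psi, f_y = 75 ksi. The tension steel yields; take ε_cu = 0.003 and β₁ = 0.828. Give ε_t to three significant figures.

ε_t ≈ 0.00373

a = A_s f_y/(0.85 f'_c b) = 12.558 in.
β₁ = 0.828, so c = a/β₁ = 12.558/0.828 = 15.167 in.
From the linear strain diagram with ε_cu = 0.003: ε_t = 0.003 (d − c)/c = 0.003 × (34 − 15.167)/15.167 = 0.00373.
ε_t < 0.004 — the section is over-reinforced for flexure under ACI limits.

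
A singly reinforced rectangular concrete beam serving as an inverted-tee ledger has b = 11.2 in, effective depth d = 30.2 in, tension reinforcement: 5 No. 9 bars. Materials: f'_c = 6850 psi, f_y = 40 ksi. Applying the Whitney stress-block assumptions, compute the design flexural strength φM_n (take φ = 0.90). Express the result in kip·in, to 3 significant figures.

φM_n ≈ 5160 kip·in

A_s = 5 × 1 = 5 in².
T = A_s f_y = 5 × 40 = 200 kips.
a = T/(0.85 f'_c b) = 200/(0.85 × 6.85 × 11.2) = 3.067 in.
M_n = T(d − a/2) = 200 × (30.2 − 1.5335) = 5733.3 kip·in.
φM_n = 0.90 × 5733.3 = 5160.0 kip·in.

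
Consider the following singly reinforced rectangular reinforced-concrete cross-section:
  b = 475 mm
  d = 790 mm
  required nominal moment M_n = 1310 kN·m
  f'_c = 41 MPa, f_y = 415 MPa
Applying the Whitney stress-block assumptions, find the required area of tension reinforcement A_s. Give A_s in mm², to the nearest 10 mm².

With M_n = 0.85 f'_c a b (d − a/2), solve the quadratic for a:
a = d − √(d² − 2M_n/(0.85 f'_c b)) = 790 − √(790² − 2 × 1310×10⁶/(0.85 × 41 × 475)) = 107.48 mm.
A_s = 0.85 f'_c a b / f_y = 0.85 × 41 × 107.48 × 475 / 415 = 4287.2 mm².

A_s ≈ 4290 mm²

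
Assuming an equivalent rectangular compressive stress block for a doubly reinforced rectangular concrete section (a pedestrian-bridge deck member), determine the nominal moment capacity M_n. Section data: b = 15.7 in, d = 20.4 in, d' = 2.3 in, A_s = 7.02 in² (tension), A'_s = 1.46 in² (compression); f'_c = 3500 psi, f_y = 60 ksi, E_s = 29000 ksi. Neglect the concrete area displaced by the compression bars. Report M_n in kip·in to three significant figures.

Assume both steels yield.
a = (A_s − A'_s) f_y/(0.85 f'_c b) = (7.02 − 1.46) × 60/(0.85 × 3.5 × 15.7) = 7.142 in.
c = a/β₁ = 7.142/0.85 = 8.402 in; ε'_s = 0.003(c − d')/c = 0.0022 ≥ ε_y = 0.0021, so the compression steel yields.
M_n = (A_s − A'_s) f_y (d − a/2) + A'_s f_y (d − d') = 333.6 × (20.4 − 3.571) + 87.6 × (20.4 − 2.3) = 5614.2 + 1585.6 = 7199.8 kip·in.

M_n ≈ 7200 kip·in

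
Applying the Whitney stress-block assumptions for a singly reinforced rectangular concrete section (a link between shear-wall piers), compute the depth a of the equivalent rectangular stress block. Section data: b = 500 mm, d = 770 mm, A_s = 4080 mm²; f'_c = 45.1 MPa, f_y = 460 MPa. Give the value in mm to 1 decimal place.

a ≈ 97.9 mm

T = A_s f_y = 4080 × 460 = 1876800 N = 1876.8 kN.
Setting C = 0.85 f'_c a b equal to T: a = 1876800/(0.85 × 45.1 × 500) = 97.9 mm.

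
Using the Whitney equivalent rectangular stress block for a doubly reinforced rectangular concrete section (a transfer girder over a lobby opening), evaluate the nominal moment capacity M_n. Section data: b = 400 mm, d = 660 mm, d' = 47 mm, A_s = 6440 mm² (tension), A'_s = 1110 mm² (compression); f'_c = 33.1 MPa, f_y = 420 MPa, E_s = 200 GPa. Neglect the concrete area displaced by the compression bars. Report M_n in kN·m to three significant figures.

Assume both tension and compression steel yield.
Net tension couple steel: A_s − A'_s = 5330 mm².
a = (A_s − A'_s) f_y / (0.85 f'_c b) = 2238600/(0.85 × 33.1 × 400) = 198.92 mm.
c = a/β₁ = 198.92/0.814 = 244.37 mm; ε'_s = 0.003(c − d')/c = 0.0024 ≥ f_y/E_s = 0.0021, so compression steel does yield.
M_n = (A_s − A'_s) f_y (d − a/2) + A'_s f_y (d − d') = [2238600 × (660 − 99.46) + 466200 × (660 − 47)] × 10⁻⁶ = 1254.82 + 285.78 = 1540.60 kN·m.

M_n ≈ 1540 kN·m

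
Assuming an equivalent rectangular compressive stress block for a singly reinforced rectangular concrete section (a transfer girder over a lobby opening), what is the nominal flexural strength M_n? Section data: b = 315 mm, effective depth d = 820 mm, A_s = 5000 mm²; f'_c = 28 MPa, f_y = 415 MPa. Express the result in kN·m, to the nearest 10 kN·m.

T = A_s f_y = 5000 × 415 = 2075000 N = 2075 kN.
From C = T: a = T/(0.85 f'_c b) = 2075000/(0.85 × 28 × 315) = 276.78 mm.
M_n = T(d − a/2) = 2075 kN × (820 − 138.39) mm = 1414.34 kN·m.

M_n ≈ 1410 kN·m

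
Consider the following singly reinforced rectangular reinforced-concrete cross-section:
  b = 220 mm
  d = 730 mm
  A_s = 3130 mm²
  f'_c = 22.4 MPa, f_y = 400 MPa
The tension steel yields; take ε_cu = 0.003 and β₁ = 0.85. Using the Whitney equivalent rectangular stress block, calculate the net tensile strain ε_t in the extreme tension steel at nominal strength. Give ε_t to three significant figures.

ε_t ≈ 0.00323

a = A_s f_y/(0.85 f'_c b) = 298.89 mm.
β₁ = 0.85, so c = a/β₁ = 298.89/0.85 = 351.64 mm.
From the linear strain diagram with ε_cu = 0.003: ε_t = 0.003 (d − c)/c = 0.003 × (730 − 351.64)/351.64 = 0.00323.
ε_t < 0.004 — the section is over-reinforced for flexure under ACI limits.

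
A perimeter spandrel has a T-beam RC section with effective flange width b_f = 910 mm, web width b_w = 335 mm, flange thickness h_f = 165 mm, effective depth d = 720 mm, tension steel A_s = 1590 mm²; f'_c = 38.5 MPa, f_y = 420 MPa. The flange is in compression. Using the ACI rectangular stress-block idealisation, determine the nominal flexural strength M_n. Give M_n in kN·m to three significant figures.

M_n ≈ 473 kN·m

Tension: T = A_s f_y = 1590 × 420 = 667800 N.
Try a within the flange: a = T/(0.85 f'_c b_f) = 667800/(0.85 × 38.5 × 910) = 22.42 mm.
Since a = 22.42 ≤ h_f = 165 mm, the stress block lies entirely in the flange; analyse as a rectangular beam of width b_f.
M_n = T(d − a/2) = 667800 × (720 − 11.21) = 473.33 × 10⁶ N·mm.
M_n = 473.33 kN·m.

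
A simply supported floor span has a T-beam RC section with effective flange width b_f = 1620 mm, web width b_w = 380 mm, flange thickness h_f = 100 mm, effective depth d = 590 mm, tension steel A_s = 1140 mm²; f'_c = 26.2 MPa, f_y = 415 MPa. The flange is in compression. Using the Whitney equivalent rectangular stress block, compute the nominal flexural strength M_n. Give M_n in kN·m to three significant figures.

M_n ≈ 276 kN·m

Tension: T = A_s f_y = 1140 × 415 = 473100 N.
Try a within the flange: a = T/(0.85 f'_c b_f) = 473100/(0.85 × 26.2 × 1620) = 13.11 mm.
Since a = 13.11 ≤ h_f = 100 mm, the stress block lies entirely in the flange; analyse as a rectangular beam of width b_f.
M_n = T(d − a/2) = 473100 × (590 − 6.555) = 276.03 × 10⁶ N·mm.
M_n = 276.03 kN·m.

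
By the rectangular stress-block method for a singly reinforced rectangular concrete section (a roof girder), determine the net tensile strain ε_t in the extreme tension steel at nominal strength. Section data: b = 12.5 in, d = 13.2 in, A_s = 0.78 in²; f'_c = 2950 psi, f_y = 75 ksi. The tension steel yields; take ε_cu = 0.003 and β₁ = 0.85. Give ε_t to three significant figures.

a = A_s f_y/(0.85 f'_c b) = 1.866 in.
β₁ = 0.85, so c = a/β₁ = 1.866/0.85 = 2.195 in.
From the linear strain diagram with ε_cu = 0.003: ε_t = 0.003 (d − c)/c = 0.003 × (13.2 − 2.195)/2.195 = 0.0150.
Since ε_t ≥ 0.005, the section is tension-controlled.

ε_t ≈ 0.0150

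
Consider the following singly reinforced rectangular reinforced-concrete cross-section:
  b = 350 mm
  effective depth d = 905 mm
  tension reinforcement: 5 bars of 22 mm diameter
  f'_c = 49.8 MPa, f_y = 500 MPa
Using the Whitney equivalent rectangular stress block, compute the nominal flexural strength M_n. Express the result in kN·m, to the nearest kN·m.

M_n ≈ 829 kN·m

A_s = 5 × 380 = 1900 mm².
T = A_s f_y = 1900 × 500 = 950000 N = 950 kN.
From C = T: a = T/(0.85 f'_c b) = 950000/(0.85 × 49.8 × 350) = 64.12 mm.
M_n = T(d − a/2) = 950 kN × (905 − 32.06) mm = 829.29 kN·m.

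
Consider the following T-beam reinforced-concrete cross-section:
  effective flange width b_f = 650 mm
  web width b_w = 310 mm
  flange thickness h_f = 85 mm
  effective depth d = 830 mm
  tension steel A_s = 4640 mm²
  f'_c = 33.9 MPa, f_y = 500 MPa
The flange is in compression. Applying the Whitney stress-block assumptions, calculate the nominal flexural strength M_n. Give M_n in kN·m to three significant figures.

M_n ≈ 1770 kN·m

Tension: T = A_s f_y = 4640 × 500 = 2320000 N.
Try a within the flange: a = T/(0.85 f'_c b_f) = 2320000/(0.85 × 33.9 × 650) = 123.87 mm.
a = 123.87 > h_f = 85 mm: the block extends into the web. Split into flange-overhang and web parts.
C_f = 0.85 f'_c (b_f − b_w) h_f = 0.85 × 33.9 × (650 − 310) × 85 = 832754 N.
Remaining web compression depth: a_w = (T − C_f)/(0.85 f'_c b_w) = (2320000 − 832754)/(0.85 × 33.9 × 310) = 166.50 mm.
M_n = C_f(d − h_f/2) + (T − C_f)(d − a_w/2) = 832754 × (830 − 42.5) + 1487246 × (830 − 83.25) = 655.79 + 1110.60 = 1766.39 × 10⁶ N·mm.
M_n = 1766.39 kN·m.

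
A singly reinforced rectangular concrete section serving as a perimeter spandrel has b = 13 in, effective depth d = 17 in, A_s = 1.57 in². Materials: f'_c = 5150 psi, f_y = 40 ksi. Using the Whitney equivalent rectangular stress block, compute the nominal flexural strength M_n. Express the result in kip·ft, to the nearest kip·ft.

T = A_s f_y = 1.57 × 40 = 62.8 kips.
a = T/(0.85 f'_c b) = 62.8/(0.85 × 5.15 × 13) = 1.104 in.
M_n = T(d − a/2) = 62.8 × (17 − 0.552) = 1032.9 kip·in = 1032.9/12 = 86.08 kip·ft.

M_n ≈ 86 kip·ft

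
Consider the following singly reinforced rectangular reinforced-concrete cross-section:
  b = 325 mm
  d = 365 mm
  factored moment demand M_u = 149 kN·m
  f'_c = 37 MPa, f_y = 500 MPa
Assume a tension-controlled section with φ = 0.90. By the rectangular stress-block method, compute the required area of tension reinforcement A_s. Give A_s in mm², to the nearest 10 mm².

A_s ≈ 970 mm²

M_n = M_u/φ = 149/0.90 = 165.556 kN·m.
With M_n = 0.85 f'_c a b (d − a/2), solve the quadratic for a:
a = d − √(d² − 2M_n/(0.85 f'_c b)) = 365 − √(365² − 2 × 165.556×10⁶/(0.85 × 37 × 325)) = 47.46 mm.
A_s = 0.85 f'_c a b / f_y = 0.85 × 37 × 47.46 × 325 / 500 = 970.2 mm².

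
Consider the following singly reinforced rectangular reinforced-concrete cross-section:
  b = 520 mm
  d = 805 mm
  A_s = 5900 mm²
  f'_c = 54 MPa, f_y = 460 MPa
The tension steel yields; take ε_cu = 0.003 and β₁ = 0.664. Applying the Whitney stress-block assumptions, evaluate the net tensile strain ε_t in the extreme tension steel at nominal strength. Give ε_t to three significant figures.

a = A_s f_y/(0.85 f'_c b) = 113.71 mm.
β₁ = 0.664, so c = a/β₁ = 113.71/0.664 = 171.25 mm.
From the linear strain diagram with ε_cu = 0.003: ε_t = 0.003 (d − c)/c = 0.003 × (805 − 171.25)/171.25 = 0.0111.
Since ε_t ≥ 0.005, the section is tension-controlled.

ε_t ≈ 0.0111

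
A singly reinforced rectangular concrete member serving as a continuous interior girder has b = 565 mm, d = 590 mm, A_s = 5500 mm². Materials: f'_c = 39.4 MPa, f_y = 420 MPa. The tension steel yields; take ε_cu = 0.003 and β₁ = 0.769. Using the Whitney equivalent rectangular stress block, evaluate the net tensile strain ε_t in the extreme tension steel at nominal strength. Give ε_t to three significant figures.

a = A_s f_y/(0.85 f'_c b) = 122.08 mm.
β₁ = 0.769, so c = a/β₁ = 122.08/0.769 = 158.75 mm.
From the linear strain diagram with ε_cu = 0.003: ε_t = 0.003 (d − c)/c = 0.003 × (590 − 158.75)/158.75 = 0.00815.
Since ε_t ≥ 0.005, the section is tension-controlled.

ε_t ≈ 0.00815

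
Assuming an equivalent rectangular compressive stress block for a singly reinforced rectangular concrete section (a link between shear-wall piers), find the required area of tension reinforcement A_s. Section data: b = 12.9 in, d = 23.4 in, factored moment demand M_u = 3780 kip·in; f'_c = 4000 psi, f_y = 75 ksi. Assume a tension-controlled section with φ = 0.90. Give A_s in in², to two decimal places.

M_n = M_u/φ = 3780/0.90 = 4200 kip·in.
From M_n = 0.85 f'_c a b (d − a/2):
a = d − √(d² − 2M_n/(0.85 f'_c b)) = 23.4 − √(23.4² − 2 × 4200/(0.85 × 4 × 12.9)) = 4.531 in.
A_s = 0.85 f'_c a b / f_y = 0.85 × 4 × 4.531 × 12.9 / 75 = 2.650 in².

A_s ≈ 2.65 in²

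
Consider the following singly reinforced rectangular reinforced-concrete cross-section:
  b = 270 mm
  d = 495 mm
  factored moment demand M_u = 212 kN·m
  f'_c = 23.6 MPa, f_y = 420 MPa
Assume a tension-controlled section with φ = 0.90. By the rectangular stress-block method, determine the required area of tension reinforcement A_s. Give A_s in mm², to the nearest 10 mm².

A_s ≈ 1260 mm²

M_n = M_u/φ = 212/0.90 = 235.556 kN·m.
With M_n = 0.85 f'_c a b (d − a/2), solve the quadratic for a:
a = d − √(d² − 2M_n/(0.85 f'_c b)) = 495 − √(495² − 2 × 235.556×10⁶/(0.85 × 23.6 × 270)) = 97.45 mm.
A_s = 0.85 f'_c a b / f_y = 0.85 × 23.6 × 97.45 × 270 / 420 = 1256.7 mm².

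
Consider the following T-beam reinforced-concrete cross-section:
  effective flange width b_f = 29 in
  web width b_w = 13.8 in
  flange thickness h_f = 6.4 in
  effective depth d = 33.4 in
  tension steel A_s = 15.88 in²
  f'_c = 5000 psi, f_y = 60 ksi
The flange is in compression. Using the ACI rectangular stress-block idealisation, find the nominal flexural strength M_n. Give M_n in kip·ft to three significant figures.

Tension: T = A_s f_y = 15.88 × 60 = 952.8 kips.
Try a within the flange: a = T/(0.85 f'_c b_f) = 952.8/(0.85 × 5 × 29) = 7.731 in.
a = 7.731 > h_f = 6.4 in: the block extends into the web. Split into flange-overhang and web parts.
C_f = 0.85 f'_c (b_f − b_w) h_f = 0.85 × 5 × (29 − 13.8) × 6.4 = 413.4 kips.
Remaining web compression depth: a_w = (T − C_f)/(0.85 f'_c b_w) = (952.8 − 413.4)/(0.85 × 5 × 13.8) = 9.197 in.
M_n = C_f(d − h_f/2) + (T − C_f)(d − a_w/2) = 413.4 × (33.4 − 3.2) + 539.4 × (33.4 − 4.5985) = 12484.7 + 15535.5 = 28020.2 kip·in.
M_n = 28020.2/12 = 2335.02 kip·ft.

M_n ≈ 2340 kip·ft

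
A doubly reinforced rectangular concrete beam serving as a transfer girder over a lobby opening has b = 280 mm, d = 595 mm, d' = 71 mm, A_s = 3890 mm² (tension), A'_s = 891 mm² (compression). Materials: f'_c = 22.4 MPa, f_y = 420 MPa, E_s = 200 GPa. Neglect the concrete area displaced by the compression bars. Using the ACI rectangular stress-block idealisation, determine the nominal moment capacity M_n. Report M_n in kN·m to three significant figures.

M_n ≈ 797 kN·m

Assume both tension and compression steel yield.
Net tension couple steel: A_s − A'_s = 2999 mm².
a = (A_s − A'_s) f_y / (0.85 f'_c b) = 1259580/(0.85 × 22.4 × 280) = 236.27 mm.
c = a/β₁ = 236.27/0.85 = 277.96 mm; ε'_s = 0.003(c − d')/c = 0.0022 ≥ f_y/E_s = 0.0021, so compression steel does yield.
M_n = (A_s − A'_s) f_y (d − a/2) + A'_s f_y (d − d') = [1259580 × (595 − 118.135) + 374220 × (595 − 71)] × 10⁻⁶ = 600.65 + 196.09 = 796.74 kN·m.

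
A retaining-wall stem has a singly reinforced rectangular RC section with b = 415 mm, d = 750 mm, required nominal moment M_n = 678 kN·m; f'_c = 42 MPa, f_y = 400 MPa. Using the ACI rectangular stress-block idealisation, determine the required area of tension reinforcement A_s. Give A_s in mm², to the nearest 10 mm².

With M_n = 0.85 f'_c a b (d − a/2), solve the quadratic for a:
a = d − √(d² − 2M_n/(0.85 f'_c b)) = 750 − √(750² − 2 × 678×10⁶/(0.85 × 42 × 415)) = 63.72 mm.
A_s = 0.85 f'_c a b / f_y = 0.85 × 42 × 63.72 × 415 / 400 = 2360.1 mm².

A_s ≈ 2360 mm²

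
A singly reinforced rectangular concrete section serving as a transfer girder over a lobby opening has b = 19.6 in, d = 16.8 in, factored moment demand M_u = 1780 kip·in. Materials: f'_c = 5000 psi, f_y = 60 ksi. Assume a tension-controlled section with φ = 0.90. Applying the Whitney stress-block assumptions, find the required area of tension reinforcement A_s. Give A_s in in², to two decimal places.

A_s ≈ 2.05 in²

M_n = M_u/φ = 1780/0.90 = 1977.78 kip·in.
From M_n = 0.85 f'_c a b (d − a/2):
a = d − √(d² − 2M_n/(0.85 f'_c b)) = 16.8 − √(16.8² − 2 × 1977.78/(0.85 × 5 × 19.6)) = 1.478 in.
A_s = 0.85 f'_c a b / f_y = 0.85 × 5 × 1.478 × 19.6 / 60 = 2.052 in².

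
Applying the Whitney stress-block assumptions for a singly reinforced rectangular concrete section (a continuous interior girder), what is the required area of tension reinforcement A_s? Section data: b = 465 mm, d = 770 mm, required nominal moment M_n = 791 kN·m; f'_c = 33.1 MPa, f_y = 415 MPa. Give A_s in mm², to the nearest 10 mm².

With M_n = 0.85 f'_c a b (d − a/2), solve the quadratic for a:
a = d − √(d² − 2M_n/(0.85 f'_c b)) = 770 − √(770² − 2 × 791×10⁶/(0.85 × 33.1 × 465)) = 82.99 mm.
A_s = 0.85 f'_c a b / f_y = 0.85 × 33.1 × 82.99 × 465 / 415 = 2616.2 mm².

A_s ≈ 2620 mm²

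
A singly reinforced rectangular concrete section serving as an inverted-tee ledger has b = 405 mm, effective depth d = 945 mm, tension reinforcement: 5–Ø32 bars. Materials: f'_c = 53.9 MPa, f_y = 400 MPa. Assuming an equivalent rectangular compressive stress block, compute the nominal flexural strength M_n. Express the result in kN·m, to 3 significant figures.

M_n ≈ 1450 kN·m

A_s = 5 × 804 = 4020 mm².
T = A_s f_y = 4020 × 400 = 1608000 N = 1608 kN.
From C = T: a = T/(0.85 f'_c b) = 1608000/(0.85 × 53.9 × 405) = 86.66 mm.
M_n = T(d − a/2) = 1608 kN × (945 − 43.33) mm = 1449.89 kN·m.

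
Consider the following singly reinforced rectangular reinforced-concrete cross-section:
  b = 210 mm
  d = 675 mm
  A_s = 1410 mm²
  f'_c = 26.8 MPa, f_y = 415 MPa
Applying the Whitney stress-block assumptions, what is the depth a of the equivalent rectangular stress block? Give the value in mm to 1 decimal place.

a ≈ 122.3 mm

T = A_s f_y = 1410 × 415 = 585150 N = 585.15 kN.
Setting C = 0.85 f'_c a b equal to T: a = 585150/(0.85 × 26.8 × 210) = 122.3 mm.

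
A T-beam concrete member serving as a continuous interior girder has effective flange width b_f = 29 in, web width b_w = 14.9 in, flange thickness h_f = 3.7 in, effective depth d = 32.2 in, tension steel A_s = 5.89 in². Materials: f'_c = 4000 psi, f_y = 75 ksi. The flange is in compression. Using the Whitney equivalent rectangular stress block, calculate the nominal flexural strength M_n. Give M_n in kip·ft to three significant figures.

Tension: T = A_s f_y = 5.89 × 75 = 441.75 kips.
Try a within the flange: a = T/(0.85 f'_c b_f) = 441.75/(0.85 × 4 × 29) = 4.480 in.
a = 4.480 > h_f = 3.7 in: the block extends into the web. Split into flange-overhang and web parts.
C_f = 0.85 f'_c (b_f − b_w) h_f = 0.85 × 4 × (29 − 14.9) × 3.7 = 177.4 kips.
Remaining web compression depth: a_w = (T − C_f)/(0.85 f'_c b_w) = (441.75 − 177.4)/(0.85 × 4 × 14.9) = 5.218 in.
M_n = C_f(d − h_f/2) + (T − C_f)(d − a_w/2) = 177.4 × (32.2 − 1.85) + 264.35 × (32.2 − 2.609) = 5384.1 + 7822.4 = 13206.5 kip·in.
M_n = 13206.5/12 = 1100.54 kip·ft.

M_n ≈ 1100 kip·ft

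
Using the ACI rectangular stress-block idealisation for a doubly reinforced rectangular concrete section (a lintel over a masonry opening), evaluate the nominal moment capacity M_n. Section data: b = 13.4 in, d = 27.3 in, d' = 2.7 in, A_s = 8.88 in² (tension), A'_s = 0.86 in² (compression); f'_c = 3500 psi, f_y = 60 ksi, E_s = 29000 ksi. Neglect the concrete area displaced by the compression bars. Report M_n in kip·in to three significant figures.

M_n ≈ 11500 kip·in

Assume both steels yield.
a = (A_s − A'_s) f_y/(0.85 f'_c b) = (8.88 − 0.86) × 60/(0.85 × 3.5 × 13.4) = 12.071 in.
c = a/β₁ = 12.071/0.85 = 14.201 in; ε'_s = 0.003(c − d')/c = 0.0024 ≥ ε_y = 0.0021, so the compression steel yields.
M_n = (A_s − A'_s) f_y (d − a/2) + A'_s f_y (d − d') = 481.2 × (27.3 − 6.0355) + 51.6 × (27.3 − 2.7) = 10232.5 + 1269.4 = 11501.9 kip·in.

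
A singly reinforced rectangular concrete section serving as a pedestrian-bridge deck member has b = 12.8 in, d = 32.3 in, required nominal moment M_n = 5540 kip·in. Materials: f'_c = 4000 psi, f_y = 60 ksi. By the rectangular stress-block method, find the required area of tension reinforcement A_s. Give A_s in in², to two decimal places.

A_s ≈ 3.06 in²

From M_n = 0.85 f'_c a b (d − a/2):
a = d − √(d² − 2M_n/(0.85 f'_c b)) = 32.3 − √(32.3² − 2 × 5540/(0.85 × 4 × 12.8)) = 4.216 in.
A_s = 0.85 f'_c a b / f_y = 0.85 × 4 × 4.216 × 12.8 / 60 = 3.058 in².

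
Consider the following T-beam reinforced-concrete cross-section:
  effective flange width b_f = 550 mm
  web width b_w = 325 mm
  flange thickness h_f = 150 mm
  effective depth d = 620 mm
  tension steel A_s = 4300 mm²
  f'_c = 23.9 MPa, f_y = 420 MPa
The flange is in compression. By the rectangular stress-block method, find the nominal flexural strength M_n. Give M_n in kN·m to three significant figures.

Tension: T = A_s f_y = 4300 × 420 = 1806000 N.
Try a within the flange: a = T/(0.85 f'_c b_f) = 1806000/(0.85 × 23.9 × 550) = 161.64 mm.
a = 161.64 > h_f = 150 mm: the block extends into the web. Split into flange-overhang and web parts.
C_f = 0.85 f'_c (b_f − b_w) h_f = 0.85 × 23.9 × (550 − 325) × 150 = 685631 N.
Remaining web compression depth: a_w = (T − C_f)/(0.85 f'_c b_w) = (1806000 − 685631)/(0.85 × 23.9 × 325) = 169.69 mm.
M_n = C_f(d − h_f/2) + (T − C_f)(d − a_w/2) = 685631 × (620 − 75) + 1120369 × (620 − 84.845) = 373.67 + 599.57 = 973.24 × 10⁶ N·mm.
M_n = 973.24 kN·m.

M_n ≈ 973 kN·m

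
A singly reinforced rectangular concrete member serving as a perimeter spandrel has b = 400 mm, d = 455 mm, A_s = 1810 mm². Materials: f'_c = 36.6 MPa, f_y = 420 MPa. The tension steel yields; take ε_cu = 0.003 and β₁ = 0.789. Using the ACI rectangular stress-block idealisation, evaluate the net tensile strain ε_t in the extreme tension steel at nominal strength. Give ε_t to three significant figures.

ε_t ≈ 0.0146

a = A_s f_y/(0.85 f'_c b) = 61.09 mm.
β₁ = 0.789, so c = a/β₁ = 61.09/0.789 = 77.43 mm.
From the linear strain diagram with ε_cu = 0.003: ε_t = 0.003 (d − c)/c = 0.003 × (455 − 77.43)/77.43 = 0.0146.
Since ε_t ≥ 0.005, the section is tension-controlled.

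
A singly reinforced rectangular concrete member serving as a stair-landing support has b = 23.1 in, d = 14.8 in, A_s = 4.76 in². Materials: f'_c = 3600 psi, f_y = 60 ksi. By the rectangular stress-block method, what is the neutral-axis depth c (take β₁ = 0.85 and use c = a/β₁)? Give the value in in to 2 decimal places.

c ≈ 4.75 in

T = A_s f_y = 4.76 × 60 = 285.6 kips.
a = T/(0.85 f'_c b) = 285.6/(0.85 × 3.6 × 23.1) = 4.0404 in.
With β₁ = 0.85, c = a/β₁ = 4.0404/0.85 = 4.75 in.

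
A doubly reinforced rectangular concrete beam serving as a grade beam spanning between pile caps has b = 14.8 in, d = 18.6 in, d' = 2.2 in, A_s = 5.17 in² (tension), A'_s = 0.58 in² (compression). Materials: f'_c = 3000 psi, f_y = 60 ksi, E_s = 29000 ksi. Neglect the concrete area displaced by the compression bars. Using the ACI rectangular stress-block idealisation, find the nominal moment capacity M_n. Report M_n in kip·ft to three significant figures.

Assume both steels yield.
a = (A_s − A'_s) f_y/(0.85 f'_c b) = (5.17 − 0.58) × 60/(0.85 × 3 × 14.8) = 7.297 in.
c = a/β₁ = 7.297/0.85 = 8.585 in; ε'_s = 0.003(c − d')/c = 0.0022 ≥ ε_y = 0.0021, so the compression steel yields.
M_n = (A_s − A'_s) f_y (d − a/2) + A'_s f_y (d − d') = 275.4 × (18.6 − 3.6485) + 34.8 × (18.6 − 2.2) = 4117.6 + 570.7 = 4688.3 kip·in = 4688.3/12 = 390.69 kip·ft.

M_n ≈ 391 kip·ft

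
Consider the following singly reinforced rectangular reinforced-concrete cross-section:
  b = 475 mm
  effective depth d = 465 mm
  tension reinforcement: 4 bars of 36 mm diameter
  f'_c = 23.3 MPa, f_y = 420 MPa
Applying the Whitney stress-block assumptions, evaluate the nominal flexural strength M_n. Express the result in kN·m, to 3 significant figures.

A_s = 4 × 1018 = 4072 mm².
T = A_s f_y = 4072 × 420 = 1710240 N = 1710.24 kN.
From C = T: a = T/(0.85 f'_c b) = 1710240/(0.85 × 23.3 × 475) = 181.80 mm.
M_n = T(d − a/2) = 1710.24 kN × (465 − 90.9) mm = 639.80 kN·m.

M_n ≈ 640 kN·m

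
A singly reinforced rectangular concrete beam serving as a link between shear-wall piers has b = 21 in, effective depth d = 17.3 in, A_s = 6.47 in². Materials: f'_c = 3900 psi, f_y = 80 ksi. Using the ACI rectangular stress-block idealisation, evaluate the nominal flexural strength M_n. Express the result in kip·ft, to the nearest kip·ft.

M_n ≈ 586 kip·ft

T = A_s f_y = 6.47 × 80 = 517.6 kips.
a = T/(0.85 f'_c b) = 517.6/(0.85 × 3.9 × 21) = 7.435 in.
M_n = T(d − a/2) = 517.6 × (17.3 − 3.7175) = 7030.3 kip·in = 7030.3/12 = 585.86 kip·ft.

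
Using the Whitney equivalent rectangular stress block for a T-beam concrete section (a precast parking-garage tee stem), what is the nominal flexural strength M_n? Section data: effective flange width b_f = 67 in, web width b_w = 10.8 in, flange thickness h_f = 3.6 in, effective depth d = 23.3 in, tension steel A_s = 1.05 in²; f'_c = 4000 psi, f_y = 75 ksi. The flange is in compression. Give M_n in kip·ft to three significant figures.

M_n ≈ 152 kip·ft

Tension: T = A_s f_y = 1.05 × 75 = 78.75 kips.
Try a within the flange: a = T/(0.85 f'_c b_f) = 78.75/(0.85 × 4 × 67) = 0.346 in.
Since a = 0.346 ≤ h_f = 3.6 in, the stress block lies entirely in the flange; analyse as a rectangular beam of width b_f.
M_n = T(d − a/2) = 78.75 × (23.3 − 0.173) = 1821.3 kip·in.
M_n = 1821.3/12 = 151.78 kip·ft.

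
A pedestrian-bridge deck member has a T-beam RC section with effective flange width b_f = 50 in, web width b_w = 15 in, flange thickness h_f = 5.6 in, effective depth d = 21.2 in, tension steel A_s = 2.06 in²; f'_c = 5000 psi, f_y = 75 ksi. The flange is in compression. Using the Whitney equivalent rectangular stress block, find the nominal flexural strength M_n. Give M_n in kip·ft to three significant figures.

Tension: T = A_s f_y = 2.06 × 75 = 154.5 kips.
Try a within the flange: a = T/(0.85 f'_c b_f) = 154.5/(0.85 × 5 × 50) = 0.727 in.
Since a = 0.727 ≤ h_f = 5.6 in, the stress block lies entirely in the flange; analyse as a rectangular beam of width b_f.
M_n = T(d − a/2) = 154.5 × (21.2 − 0.3635) = 3219.2 kip·in.
M_n = 3219.2/12 = 268.27 kip·ft.

M_n ≈ 268 kip·ft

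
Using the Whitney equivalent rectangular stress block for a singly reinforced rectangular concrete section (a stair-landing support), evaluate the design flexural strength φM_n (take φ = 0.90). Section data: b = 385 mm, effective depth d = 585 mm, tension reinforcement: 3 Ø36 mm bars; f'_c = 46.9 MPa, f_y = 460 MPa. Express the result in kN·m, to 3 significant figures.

A_s = 3 × 1018 = 3054 mm².
T = A_s f_y = 3054 × 460 = 1404840 N = 1404.84 kN.
From C = T: a = T/(0.85 f'_c b) = 1404840/(0.85 × 46.9 × 385) = 91.53 mm.
M_n = T(d − a/2) = 1404.84 kN × (585 − 45.765) mm = 757.54 kN·m.
φM_n = 0.90 × 757.54 = 681.79 kN·m.

φM_n ≈ 682 kN·m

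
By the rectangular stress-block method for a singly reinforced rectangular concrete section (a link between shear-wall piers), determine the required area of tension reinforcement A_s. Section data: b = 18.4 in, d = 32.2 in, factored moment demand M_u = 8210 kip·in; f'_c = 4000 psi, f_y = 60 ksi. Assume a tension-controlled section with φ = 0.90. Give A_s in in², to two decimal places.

A_s ≈ 5.11 in²

M_n = M_u/φ = 8210/0.90 = 9122.22 kip·in.
From M_n = 0.85 f'_c a b (d − a/2):
a = d − √(d² − 2M_n/(0.85 f'_c b)) = 32.2 − √(32.2² − 2 × 9122.22/(0.85 × 4 × 18.4)) = 4.901 in.
A_s = 0.85 f'_c a b / f_y = 0.85 × 4 × 4.901 × 18.4 / 60 = 5.110 in².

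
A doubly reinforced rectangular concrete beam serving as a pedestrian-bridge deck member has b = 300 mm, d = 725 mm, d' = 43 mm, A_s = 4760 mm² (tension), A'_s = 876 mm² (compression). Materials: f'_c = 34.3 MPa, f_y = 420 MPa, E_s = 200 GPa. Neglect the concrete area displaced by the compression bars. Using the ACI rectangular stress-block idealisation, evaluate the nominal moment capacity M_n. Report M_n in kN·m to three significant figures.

M_n ≈ 1280 kN·m

Assume both tension and compression steel yield.
Net tension couple steel: A_s − A'_s = 3884 mm².
a = (A_s − A'_s) f_y / (0.85 f'_c b) = 1631280/(0.85 × 34.3 × 300) = 186.51 mm.
c = a/β₁ = 186.51/0.805 = 231.69 mm; ε'_s = 0.003(c − d')/c = 0.0024 ≥ f_y/E_s = 0.0021, so compression steel does yield.
M_n = (A_s − A'_s) f_y (d − a/2) + A'_s f_y (d − d') = [1631280 × (725 − 93.255) + 367920 × (725 − 43)] × 10⁻⁶ = 1030.55 + 250.92 = 1281.47 kN·m.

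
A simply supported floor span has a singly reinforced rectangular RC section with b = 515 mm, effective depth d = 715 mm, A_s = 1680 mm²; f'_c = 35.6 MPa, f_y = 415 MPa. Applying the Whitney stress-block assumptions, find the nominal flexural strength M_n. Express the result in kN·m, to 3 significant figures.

T = A_s f_y = 1680 × 415 = 697200 N = 697.2 kN.
From C = T: a = T/(0.85 f'_c b) = 697200/(0.85 × 35.6 × 515) = 44.74 mm.
M_n = T(d − a/2) = 697.2 kN × (715 − 22.37) mm = 482.90 kN·m.

M_n ≈ 483 kN·m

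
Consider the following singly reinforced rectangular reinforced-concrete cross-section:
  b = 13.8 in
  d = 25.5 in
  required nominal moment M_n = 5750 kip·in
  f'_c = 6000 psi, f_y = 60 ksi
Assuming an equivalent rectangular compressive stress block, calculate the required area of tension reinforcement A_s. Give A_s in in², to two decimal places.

From M_n = 0.85 f'_c a b (d − a/2):
a = d − √(d² − 2M_n/(0.85 f'_c b)) = 25.5 − √(25.5² − 2 × 5750/(0.85 × 6 × 13.8)) = 3.435 in.
A_s = 0.85 f'_c a b / f_y = 0.85 × 6 × 3.435 × 13.8 / 60 = 4.029 in².

A_s ≈ 4.03 in²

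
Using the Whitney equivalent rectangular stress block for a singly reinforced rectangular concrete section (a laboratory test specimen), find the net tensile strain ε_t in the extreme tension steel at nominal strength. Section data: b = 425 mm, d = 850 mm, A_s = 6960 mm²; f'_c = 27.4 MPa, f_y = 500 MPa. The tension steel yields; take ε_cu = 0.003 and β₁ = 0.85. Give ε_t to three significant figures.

ε_t ≈ 0.00317

a = A_s f_y/(0.85 f'_c b) = 351.58 mm.
β₁ = 0.85, so c = a/β₁ = 351.58/0.85 = 413.62 mm.
From the linear strain diagram with ε_cu = 0.003: ε_t = 0.003 (d − c)/c = 0.003 × (850 − 413.62)/413.62 = 0.00317.
ε_t < 0.004 — the section is over-reinforced for flexure under ACI limits.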